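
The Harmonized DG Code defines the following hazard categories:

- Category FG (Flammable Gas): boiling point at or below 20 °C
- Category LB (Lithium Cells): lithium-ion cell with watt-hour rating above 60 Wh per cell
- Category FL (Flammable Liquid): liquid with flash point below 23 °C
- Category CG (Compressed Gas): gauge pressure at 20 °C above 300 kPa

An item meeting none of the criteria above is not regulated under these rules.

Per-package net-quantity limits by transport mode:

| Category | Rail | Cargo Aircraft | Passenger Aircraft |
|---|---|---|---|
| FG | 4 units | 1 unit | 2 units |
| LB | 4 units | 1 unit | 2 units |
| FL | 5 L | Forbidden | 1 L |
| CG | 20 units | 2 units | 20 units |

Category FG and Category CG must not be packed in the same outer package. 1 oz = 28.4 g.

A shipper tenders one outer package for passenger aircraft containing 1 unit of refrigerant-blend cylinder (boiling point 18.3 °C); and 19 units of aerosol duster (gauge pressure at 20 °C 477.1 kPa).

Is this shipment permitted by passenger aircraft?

The refrigerant-blend cylinder has boiling point 18.3 °C, which is ≤ 20 °C, so it is Category FG (Flammable Gas).
With gauge pressure at 20 °C 477.1 kPa (> 300 kPa), the aerosol duster falls in Category CG.
Category FG quantity: 1 unit.
That is within the Category FG passenger aircraft limit of 2 units.
Category CG quantity: 19 units.
That is within the Category CG passenger aircraft limit of 20 units.
Category FG and Category CG may not share an outer package.

No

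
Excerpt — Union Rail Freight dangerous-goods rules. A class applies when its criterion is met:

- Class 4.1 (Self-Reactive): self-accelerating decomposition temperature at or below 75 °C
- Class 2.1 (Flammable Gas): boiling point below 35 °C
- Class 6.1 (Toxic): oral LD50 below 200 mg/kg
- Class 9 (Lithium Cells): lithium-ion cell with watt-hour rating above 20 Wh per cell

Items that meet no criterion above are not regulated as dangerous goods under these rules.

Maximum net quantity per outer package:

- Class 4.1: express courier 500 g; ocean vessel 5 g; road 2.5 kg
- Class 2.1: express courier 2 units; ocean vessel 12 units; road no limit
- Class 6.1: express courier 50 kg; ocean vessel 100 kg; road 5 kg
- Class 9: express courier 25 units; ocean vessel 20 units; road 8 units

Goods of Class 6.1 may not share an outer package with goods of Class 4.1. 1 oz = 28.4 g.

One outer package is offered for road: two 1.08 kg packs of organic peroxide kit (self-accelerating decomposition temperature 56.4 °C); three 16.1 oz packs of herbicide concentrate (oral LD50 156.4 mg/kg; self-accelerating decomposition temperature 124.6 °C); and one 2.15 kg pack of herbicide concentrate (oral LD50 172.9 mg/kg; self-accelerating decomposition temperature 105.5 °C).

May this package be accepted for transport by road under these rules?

No

Self-accelerating decomposition temperature 56.4 °C meets the Class 4.1 criterion (Self-Reactive), so the organic peroxide kit is Class 4.1.
Oral LD50 156.4 mg/kg meets the Class 6.1 criterion (Toxic), so the herbicide concentrate is Class 6.1.
The herbicide concentrate has oral LD50 172.9 mg/kg, which is < 200 mg/kg, so it is Class 6.1 (Toxic).
Class 6.1 net quantity: (three 16.1 oz packs = 1371.72 g) + 2.15 kg = 3521.72 g.
3521.72 g is within the road limit of 5 kg for Class 6.1.
Class 4.1 quantity: two 1.08 kg packs = 2.16 kg.
2.16 kg is within the road limit of 2.5 kg for Class 4.1.
Class 6.1 and Class 4.1 may not share an outer package.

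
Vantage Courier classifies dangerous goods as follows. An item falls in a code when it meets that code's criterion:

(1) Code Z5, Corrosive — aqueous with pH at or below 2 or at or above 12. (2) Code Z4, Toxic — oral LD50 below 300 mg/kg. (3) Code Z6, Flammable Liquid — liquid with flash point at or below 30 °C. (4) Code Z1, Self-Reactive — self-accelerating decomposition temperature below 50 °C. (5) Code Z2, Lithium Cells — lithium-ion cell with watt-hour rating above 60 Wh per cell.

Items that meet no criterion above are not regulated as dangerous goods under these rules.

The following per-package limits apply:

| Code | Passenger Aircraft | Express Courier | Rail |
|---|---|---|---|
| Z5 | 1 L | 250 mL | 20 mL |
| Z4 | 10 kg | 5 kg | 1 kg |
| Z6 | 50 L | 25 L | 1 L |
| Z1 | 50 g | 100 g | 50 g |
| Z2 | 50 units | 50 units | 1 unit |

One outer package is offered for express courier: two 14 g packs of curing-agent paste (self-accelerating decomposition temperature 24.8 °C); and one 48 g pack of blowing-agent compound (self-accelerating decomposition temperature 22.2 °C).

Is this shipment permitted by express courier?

Curing-agent paste: self-accelerating decomposition temperature 24.8 °C < 50 °C → Code Z1 (Self-Reactive).
The blowing-agent compound has self-accelerating decomposition temperature 22.2 °C, which is < 50 °C, so it is Code Z1 (Self-Reactive).
Total Code Z1: (two 14 g packs = 28 g) + 48 g = 76 g.
That is within the Code Z1 express courier limit of 100 g.

Yes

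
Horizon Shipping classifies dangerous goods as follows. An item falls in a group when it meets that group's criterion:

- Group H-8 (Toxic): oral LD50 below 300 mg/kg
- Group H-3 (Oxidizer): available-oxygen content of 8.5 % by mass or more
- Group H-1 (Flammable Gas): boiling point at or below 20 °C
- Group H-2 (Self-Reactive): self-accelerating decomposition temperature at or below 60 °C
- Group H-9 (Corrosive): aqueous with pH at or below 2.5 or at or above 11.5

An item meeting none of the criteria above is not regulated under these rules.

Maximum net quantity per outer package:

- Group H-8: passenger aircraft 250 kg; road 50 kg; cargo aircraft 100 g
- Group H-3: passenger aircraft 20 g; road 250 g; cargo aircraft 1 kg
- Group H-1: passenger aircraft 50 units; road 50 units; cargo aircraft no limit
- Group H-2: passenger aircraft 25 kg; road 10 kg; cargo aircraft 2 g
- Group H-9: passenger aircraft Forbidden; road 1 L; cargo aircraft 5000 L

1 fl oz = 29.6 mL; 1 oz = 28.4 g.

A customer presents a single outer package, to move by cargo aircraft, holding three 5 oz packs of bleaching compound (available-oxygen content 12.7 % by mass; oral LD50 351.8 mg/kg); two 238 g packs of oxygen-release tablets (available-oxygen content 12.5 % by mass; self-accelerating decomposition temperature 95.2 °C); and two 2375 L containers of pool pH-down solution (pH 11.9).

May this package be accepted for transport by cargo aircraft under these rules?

With available-oxygen content 12.7 % by mass (≥ 8.5 % by mass), the bleaching compound falls in Group H-3.
The oxygen-release tablets have available-oxygen content 12.5 % by mass, which is ≥ 8.5 % by mass, so they are Group H-3 (Oxidizer).
Pool pH-down solution: pH 11.9 ≥ 11.5 → Group H-9 (Corrosive).
Group H-3 net quantity: (three 5 oz packs = 426 g) + (two 238 g packs = 476 g) = 902 g.
902 g ≤ 1 kg (cargo aircraft limit, Group H-3) — within limit.
Group H-9 quantity: two 2375 L containers = 4750 L.
That is within the Group H-9 cargo aircraft limit of 5000 L.
Every hazard group is within its cargo aircraft limit and no segregation rule is violated.

Yes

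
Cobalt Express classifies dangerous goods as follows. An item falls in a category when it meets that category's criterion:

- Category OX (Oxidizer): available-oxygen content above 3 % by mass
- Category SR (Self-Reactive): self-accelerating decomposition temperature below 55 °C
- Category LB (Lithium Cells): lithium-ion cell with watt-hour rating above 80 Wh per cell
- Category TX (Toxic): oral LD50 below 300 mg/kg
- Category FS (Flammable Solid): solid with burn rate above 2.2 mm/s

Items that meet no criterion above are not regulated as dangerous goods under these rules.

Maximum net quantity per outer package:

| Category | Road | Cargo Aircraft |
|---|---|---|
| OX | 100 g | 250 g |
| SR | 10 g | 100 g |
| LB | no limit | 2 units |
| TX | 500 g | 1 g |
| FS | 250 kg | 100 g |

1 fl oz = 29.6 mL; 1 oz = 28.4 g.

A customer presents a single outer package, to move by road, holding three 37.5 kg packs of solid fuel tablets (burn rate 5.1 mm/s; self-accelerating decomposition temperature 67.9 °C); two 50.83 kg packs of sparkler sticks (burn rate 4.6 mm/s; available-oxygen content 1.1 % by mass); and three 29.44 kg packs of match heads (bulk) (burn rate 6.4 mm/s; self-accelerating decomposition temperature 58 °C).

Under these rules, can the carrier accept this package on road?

Solid fuel tablets: burn rate 5.1 mm/s > 2.2 mm/s → Category FS (Flammable Solid).
Sparkler sticks: burn rate 4.6 mm/s > 2.2 mm/s → Category FS (Flammable Solid).
The match heads (bulk) have burn rate 6.4 mm/s, which is > 2.2 mm/s, so they are Category FS (Flammable Solid).
Category FS net quantity: (three 37.5 kg packs = 112.5 kg) + (two 50.83 kg packs = 101.66 kg) + (three 29.44 kg packs = 88.32 kg) = 302.48 kg.
302.48 kg > 250 kg (road limit, Category FS) — over the limit.

No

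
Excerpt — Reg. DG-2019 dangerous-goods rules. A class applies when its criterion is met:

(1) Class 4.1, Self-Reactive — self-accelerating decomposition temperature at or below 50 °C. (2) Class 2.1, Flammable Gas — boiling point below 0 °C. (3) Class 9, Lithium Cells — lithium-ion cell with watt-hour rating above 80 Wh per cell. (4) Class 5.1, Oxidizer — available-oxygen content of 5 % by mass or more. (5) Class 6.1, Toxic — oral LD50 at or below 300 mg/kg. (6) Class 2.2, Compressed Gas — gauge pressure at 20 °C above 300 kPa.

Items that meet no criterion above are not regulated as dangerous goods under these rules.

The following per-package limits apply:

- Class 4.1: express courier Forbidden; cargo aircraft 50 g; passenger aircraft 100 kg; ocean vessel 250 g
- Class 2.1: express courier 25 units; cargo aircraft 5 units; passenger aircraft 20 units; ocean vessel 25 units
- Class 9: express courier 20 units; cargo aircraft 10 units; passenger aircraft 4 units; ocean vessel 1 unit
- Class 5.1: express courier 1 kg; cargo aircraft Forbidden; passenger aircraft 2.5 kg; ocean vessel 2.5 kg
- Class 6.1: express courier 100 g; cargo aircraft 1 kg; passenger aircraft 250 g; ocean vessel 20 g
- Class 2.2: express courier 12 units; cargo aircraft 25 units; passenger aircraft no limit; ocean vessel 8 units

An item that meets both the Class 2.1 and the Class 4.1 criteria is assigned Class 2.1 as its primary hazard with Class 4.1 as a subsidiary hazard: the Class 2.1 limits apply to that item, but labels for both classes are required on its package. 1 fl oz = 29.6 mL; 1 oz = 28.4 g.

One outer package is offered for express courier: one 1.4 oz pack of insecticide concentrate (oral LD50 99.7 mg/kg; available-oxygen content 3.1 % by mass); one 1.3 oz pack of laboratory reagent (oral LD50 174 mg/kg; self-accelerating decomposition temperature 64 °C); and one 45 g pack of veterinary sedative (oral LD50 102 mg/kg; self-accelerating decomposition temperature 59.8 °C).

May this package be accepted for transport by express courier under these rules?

The insecticide concentrate has oral LD50 99.7 mg/kg, which is ≤ 300 mg/kg, so it is Class 6.1 (Toxic).
With oral LD50 174 mg/kg (≤ 300 mg/kg), the laboratory reagent falls in Class 6.1.
Oral LD50 102 mg/kg meets the Class 6.1 criterion (Toxic), so the veterinary sedative is Class 6.1.
Total Class 6.1: (one 1.4 oz pack = 39.76 g) + (one 1.3 oz pack = 36.92 g) + 45 g = 121.68 g.
121.68 g exceeds the express courier limit of 100 g for Class 6.1.

No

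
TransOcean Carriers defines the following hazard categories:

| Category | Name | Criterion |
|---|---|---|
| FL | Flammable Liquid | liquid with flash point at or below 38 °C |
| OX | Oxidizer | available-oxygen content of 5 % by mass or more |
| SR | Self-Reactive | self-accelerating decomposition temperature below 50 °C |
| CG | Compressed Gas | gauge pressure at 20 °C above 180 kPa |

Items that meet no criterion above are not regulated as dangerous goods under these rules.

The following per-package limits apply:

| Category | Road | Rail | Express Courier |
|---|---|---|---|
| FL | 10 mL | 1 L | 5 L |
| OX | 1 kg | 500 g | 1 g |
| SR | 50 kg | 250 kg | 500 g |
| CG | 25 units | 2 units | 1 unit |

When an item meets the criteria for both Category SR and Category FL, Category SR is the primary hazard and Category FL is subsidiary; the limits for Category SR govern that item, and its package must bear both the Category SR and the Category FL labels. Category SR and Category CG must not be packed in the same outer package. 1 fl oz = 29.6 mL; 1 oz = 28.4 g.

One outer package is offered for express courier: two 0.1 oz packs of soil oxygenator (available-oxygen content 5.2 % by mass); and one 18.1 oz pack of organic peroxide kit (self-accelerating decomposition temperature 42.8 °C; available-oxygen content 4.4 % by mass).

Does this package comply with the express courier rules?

With available-oxygen content 5.2 % by mass (≥ 5 % by mass), the soil oxygenator falls in Category OX.
With self-accelerating decomposition temperature 42.8 °C (< 50 °C), the organic peroxide kit falls in Category SR.
Category SR quantity: one 18.1 oz pack = 514.04 g.
514.04 g > 500 g (express courier limit, Category SR) — over the limit.
Category OX quantity: two 0.1 oz packs = 5.68 g.
That exceeds the Category OX express courier limit of 1 g.
The segregation rule (Category SR with Category CG) does not apply to Category SR with Category OX.

No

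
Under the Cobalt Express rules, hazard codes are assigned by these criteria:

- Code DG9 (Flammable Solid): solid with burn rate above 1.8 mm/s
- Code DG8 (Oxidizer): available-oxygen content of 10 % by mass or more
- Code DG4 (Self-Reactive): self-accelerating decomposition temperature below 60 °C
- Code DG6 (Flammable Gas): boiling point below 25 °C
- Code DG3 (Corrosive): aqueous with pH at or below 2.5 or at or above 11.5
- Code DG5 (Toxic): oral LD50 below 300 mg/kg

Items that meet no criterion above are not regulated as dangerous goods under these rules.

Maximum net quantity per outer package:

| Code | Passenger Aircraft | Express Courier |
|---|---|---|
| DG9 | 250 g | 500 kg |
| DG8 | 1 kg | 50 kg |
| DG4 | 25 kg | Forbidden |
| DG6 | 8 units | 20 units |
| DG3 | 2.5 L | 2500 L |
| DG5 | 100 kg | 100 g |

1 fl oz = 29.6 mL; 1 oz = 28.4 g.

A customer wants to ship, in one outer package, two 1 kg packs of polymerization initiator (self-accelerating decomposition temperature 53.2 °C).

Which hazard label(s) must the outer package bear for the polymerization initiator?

Code DG4

Polymerization initiator: self-accelerating decomposition temperature 53.2 °C < 60 °C → Code DG4 (Self-Reactive).
Only the Code DG4 label is required.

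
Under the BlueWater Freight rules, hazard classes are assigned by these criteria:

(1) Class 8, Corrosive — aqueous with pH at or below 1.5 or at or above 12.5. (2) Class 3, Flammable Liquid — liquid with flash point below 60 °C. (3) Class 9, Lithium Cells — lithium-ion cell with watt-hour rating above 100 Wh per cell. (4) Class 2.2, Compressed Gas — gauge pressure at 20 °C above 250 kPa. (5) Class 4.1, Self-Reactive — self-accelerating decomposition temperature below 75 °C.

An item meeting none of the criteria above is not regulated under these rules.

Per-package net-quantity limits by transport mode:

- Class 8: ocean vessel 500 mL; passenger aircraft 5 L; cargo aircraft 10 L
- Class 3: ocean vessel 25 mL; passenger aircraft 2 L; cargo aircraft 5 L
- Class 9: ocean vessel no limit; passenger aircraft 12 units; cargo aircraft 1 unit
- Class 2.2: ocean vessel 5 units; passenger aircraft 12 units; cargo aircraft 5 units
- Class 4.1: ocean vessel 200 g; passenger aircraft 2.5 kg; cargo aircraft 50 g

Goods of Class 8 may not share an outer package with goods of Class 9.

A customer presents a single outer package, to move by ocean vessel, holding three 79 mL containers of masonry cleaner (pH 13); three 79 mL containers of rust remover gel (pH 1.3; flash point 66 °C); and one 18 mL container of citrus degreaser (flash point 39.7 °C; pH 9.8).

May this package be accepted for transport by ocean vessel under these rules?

pH 13 meets the Class 8 criterion (Corrosive), so the masonry cleaner is Class 8.
The rust remover gel has pH 1.3, which is ≤ 1.5, so it is Class 8 (Corrosive).
Citrus degreaser: flash point 39.7 °C < 60 °C → Class 3 (Flammable Liquid).
Total Class 8: (three 79 mL containers = 237 mL) + (three 79 mL containers = 237 mL) = 474 mL.
That is within the Class 8 ocean vessel limit of 500 mL.
Class 3 quantity: 18 mL.
That is within the Class 3 ocean vessel limit of 25 mL.
The segregation rule (Class 8 with Class 9) does not apply to Class 8 with Class 3.
Every hazard class is within its ocean vessel limit and no segregation rule is violated.

Yes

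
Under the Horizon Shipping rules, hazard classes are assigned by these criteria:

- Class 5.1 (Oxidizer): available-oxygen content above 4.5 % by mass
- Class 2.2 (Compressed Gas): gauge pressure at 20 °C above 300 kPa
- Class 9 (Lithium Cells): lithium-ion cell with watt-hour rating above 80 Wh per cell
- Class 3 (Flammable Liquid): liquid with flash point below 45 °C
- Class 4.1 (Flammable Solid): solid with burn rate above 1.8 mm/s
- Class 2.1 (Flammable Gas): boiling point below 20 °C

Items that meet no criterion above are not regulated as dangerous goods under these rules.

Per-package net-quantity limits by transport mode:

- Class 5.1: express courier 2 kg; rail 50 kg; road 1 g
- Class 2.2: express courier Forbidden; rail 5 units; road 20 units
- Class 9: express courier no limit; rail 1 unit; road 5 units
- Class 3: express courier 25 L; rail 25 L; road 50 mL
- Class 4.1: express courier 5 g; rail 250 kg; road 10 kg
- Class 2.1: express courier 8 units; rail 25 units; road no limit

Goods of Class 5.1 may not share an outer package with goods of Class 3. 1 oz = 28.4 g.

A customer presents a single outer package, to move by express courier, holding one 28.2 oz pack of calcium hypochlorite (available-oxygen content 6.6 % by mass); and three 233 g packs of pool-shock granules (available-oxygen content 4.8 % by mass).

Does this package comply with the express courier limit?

Yes

The calcium hypochlorite has available-oxygen content 6.6 % by mass, which is > 4.5 % by mass, so it is Class 5.1 (Oxidizer).
With available-oxygen content 4.8 % by mass (> 4.5 % by mass), the pool-shock granules fall in Class 5.1.
Class 5.1 net quantity: (one 28.2 oz pack = 800.88 g) + (three 233 g packs = 699 g) = 1499.88 g.
That is within the Class 5.1 express courier limit of 2 kg.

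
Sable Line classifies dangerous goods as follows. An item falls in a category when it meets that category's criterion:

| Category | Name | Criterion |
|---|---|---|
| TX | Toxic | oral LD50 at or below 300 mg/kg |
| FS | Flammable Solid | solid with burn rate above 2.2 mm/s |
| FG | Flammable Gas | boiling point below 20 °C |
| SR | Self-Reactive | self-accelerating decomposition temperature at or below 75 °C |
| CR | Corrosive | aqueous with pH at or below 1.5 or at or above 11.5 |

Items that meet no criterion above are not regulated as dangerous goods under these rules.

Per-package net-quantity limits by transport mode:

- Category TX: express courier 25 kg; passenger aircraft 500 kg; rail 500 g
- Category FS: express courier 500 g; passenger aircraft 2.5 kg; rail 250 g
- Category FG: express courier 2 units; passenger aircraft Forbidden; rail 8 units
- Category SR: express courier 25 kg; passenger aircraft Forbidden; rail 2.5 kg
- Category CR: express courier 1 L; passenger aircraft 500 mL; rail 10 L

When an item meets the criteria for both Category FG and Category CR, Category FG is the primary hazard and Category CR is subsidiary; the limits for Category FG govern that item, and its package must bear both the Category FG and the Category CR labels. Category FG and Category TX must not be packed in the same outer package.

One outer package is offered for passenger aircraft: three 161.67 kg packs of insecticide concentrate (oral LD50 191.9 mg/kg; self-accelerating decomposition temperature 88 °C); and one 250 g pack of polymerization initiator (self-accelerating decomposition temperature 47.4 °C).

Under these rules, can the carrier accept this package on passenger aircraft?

No

With oral LD50 191.9 mg/kg (≤ 300 mg/kg), the insecticide concentrate falls in Category TX.
Polymerization initiator: self-accelerating decomposition temperature 47.4 °C ≤ 75 °C → Category SR (Self-Reactive).
Category SR quantity: 250 g.
By passenger aircraft, Category SR is Forbidden regardless of quantity.
Category TX quantity: three 161.67 kg packs = 485.01 kg.
485.01 kg is within the passenger aircraft limit of 500 kg for Category TX.
The segregation rule (Category FG with Category TX) does not apply to Category SR with Category TX.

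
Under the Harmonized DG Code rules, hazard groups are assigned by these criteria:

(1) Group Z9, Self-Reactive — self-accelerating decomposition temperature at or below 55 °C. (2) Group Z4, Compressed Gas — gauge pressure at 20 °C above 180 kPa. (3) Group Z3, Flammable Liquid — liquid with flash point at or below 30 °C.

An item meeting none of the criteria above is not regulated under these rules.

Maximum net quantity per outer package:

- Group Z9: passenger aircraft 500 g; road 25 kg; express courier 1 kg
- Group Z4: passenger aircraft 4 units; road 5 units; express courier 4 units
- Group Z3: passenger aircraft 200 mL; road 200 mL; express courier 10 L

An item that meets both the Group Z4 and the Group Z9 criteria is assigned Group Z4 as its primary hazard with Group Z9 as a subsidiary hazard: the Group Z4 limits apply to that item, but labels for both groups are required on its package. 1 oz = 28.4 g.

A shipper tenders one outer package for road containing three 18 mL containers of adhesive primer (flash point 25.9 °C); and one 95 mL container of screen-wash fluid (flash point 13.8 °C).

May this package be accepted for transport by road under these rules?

Yes

Adhesive primer: flash point 25.9 °C ≤ 30 °C → Group Z3 (Flammable Liquid).
Flash point 13.8 °C meets the Group Z3 criterion (Flammable Liquid), so the screen-wash fluid is Group Z3.
Group Z3 net quantity: (three 18 mL containers = 54 mL) + 95 mL = 149 mL.
149 mL ≤ 200 mL (road limit, Group Z3) — within limit.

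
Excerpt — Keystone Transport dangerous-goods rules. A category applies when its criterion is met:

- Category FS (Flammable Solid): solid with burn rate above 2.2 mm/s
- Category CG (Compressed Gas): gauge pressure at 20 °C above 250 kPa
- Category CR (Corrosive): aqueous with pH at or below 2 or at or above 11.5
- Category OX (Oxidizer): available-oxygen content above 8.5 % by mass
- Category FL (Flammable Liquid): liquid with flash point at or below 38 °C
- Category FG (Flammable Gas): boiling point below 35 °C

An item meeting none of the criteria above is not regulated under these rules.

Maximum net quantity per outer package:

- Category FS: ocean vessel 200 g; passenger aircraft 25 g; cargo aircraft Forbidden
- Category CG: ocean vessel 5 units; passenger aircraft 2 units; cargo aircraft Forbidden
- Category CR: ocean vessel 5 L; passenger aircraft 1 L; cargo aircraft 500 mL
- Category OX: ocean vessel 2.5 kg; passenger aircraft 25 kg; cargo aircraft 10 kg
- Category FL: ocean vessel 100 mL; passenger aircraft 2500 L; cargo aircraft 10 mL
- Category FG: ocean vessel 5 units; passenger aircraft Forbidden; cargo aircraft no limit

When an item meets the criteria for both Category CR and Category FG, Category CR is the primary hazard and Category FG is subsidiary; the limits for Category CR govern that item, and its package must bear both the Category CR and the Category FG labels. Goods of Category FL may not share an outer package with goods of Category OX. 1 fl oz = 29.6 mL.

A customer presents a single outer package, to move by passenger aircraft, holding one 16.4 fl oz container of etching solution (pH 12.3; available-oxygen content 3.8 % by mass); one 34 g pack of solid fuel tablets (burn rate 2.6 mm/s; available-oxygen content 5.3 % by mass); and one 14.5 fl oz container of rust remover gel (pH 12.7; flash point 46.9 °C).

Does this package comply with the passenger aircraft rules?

With pH 12.3 (≥ 11.5), the etching solution falls in Category CR.
The solid fuel tablets have burn rate 2.6 mm/s, which is > 2.2 mm/s, so they are Category FS (Flammable Solid).
pH 12.7 meets the Category CR criterion (Corrosive), so the rust remover gel is Category CR.
Category CR net quantity: (one 16.4 fl oz container = 485.44 mL) + (one 14.5 fl oz container = 429.2 mL) = 914.64 mL.
914.64 mL is within the passenger aircraft limit of 1 L for Category CR.
Category FS quantity: 34 g.
That exceeds the Category FS passenger aircraft limit of 25 g.
The segregation rule (Category FL with Category OX) does not apply to Category CR with Category FS.

No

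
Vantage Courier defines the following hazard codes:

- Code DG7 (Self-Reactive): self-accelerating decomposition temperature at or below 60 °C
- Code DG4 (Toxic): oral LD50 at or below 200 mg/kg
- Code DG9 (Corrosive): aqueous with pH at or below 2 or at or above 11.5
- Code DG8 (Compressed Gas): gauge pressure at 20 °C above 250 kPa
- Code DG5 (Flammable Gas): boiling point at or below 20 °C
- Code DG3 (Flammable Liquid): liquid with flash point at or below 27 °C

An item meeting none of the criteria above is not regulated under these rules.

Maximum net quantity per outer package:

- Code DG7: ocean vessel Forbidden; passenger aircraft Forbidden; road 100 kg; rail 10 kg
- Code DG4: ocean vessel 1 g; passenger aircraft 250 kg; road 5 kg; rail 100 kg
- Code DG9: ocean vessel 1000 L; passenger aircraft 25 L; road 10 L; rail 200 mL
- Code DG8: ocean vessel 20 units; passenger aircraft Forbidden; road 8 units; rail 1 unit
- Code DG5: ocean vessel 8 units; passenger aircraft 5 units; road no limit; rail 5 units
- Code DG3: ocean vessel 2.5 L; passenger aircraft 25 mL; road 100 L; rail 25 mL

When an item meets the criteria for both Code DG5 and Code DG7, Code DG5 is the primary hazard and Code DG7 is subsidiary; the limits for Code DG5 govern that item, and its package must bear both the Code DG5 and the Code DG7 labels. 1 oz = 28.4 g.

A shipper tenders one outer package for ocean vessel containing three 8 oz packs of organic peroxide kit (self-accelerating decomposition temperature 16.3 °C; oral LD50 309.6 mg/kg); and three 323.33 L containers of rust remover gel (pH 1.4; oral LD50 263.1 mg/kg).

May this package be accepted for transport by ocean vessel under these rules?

No

Organic peroxide kit: self-accelerating decomposition temperature 16.3 °C ≤ 60 °C → Code DG7 (Self-Reactive).
The rust remover gel has pH 1.4, which is ≤ 2, so it is Code DG9 (Corrosive).
Code DG9 quantity: three 323.33 L containers = 969.99 L.
969.99 L ≤ 1000 L (ocean vessel limit, Code DG9) — within limit.
Code DG7 quantity: three 8 oz packs = 681.6 g.
Code DG7 is Forbidden by ocean vessel.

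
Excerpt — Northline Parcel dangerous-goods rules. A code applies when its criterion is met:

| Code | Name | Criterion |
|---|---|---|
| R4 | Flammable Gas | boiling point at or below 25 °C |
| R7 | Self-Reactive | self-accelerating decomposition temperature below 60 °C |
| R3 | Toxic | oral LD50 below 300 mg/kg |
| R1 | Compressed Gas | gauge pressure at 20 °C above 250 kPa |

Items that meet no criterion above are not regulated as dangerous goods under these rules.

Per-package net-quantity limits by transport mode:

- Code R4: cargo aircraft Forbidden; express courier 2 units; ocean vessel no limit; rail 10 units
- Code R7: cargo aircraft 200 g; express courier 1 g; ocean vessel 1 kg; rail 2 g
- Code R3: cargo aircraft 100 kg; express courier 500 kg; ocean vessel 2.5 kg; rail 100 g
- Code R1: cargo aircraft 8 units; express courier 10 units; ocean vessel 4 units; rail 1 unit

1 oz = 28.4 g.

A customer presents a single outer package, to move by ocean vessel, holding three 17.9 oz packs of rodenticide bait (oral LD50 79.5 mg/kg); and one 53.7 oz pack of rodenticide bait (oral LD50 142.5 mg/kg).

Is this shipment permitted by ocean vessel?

No

Oral LD50 79.5 mg/kg meets the Code R3 criterion (Toxic), so the rodenticide bait is Code R3.
With oral LD50 142.5 mg/kg (< 300 mg/kg), the rodenticide bait falls in Code R3.
Total Code R3: (three 17.9 oz packs = 1525.08 g) + (one 53.7 oz pack = 1525.08 g) = 3050.16 g.
3050.16 g exceeds the ocean vessel limit of 2.5 kg for Code R3.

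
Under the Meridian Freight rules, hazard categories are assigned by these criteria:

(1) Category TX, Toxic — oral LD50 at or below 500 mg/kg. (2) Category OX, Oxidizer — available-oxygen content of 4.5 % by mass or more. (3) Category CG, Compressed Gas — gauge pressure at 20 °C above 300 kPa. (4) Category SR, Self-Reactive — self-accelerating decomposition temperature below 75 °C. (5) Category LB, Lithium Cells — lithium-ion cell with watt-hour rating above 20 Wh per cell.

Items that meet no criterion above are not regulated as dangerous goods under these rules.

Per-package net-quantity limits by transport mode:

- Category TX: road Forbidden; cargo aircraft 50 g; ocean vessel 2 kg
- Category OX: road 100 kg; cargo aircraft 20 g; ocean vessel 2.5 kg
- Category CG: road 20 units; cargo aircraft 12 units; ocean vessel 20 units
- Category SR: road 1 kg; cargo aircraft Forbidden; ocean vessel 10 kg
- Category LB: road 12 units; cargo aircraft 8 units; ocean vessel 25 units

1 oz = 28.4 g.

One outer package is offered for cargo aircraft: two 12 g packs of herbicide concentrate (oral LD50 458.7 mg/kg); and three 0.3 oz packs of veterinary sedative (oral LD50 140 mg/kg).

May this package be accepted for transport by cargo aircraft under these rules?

Yes

Oral LD50 458.7 mg/kg meets the Category TX criterion (Toxic), so the herbicide concentrate is Category TX.
Veterinary sedative: oral LD50 140 mg/kg ≤ 500 mg/kg → Category TX (Toxic).
Total Category TX: (two 12 g packs = 24 g) + (three 0.3 oz packs = 25.56 g) = 49.56 g.
49.56 g is within the cargo aircraft limit of 50 g for Category TX.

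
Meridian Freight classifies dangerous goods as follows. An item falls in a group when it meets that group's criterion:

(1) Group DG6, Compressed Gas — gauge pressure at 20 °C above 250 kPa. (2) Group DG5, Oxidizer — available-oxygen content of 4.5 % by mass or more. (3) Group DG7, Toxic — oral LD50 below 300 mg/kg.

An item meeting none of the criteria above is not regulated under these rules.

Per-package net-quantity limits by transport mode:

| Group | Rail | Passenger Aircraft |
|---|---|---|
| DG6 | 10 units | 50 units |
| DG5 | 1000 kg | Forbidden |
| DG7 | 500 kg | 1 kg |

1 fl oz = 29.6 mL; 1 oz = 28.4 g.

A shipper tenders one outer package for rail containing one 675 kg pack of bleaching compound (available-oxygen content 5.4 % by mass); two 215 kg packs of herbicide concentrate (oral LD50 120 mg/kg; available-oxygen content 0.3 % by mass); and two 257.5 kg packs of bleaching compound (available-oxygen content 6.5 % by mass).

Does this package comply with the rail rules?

No

Bleaching compound: available-oxygen content 5.4 % by mass ≥ 4.5 % by mass → Group DG5 (Oxidizer).
The herbicide concentrate has oral LD50 120 mg/kg, which is < 300 mg/kg, so it is Group DG7 (Toxic).
The bleaching compound has available-oxygen content 6.5 % by mass, which is ≥ 4.5 % by mass, so it is Group DG5 (Oxidizer).
Total Group DG5: 675 kg + (two 257.5 kg packs = 515 kg) = 1190 kg.
1190 kg > 1000 kg (rail limit, Group DG5) — over the limit.
Group DG7 quantity: two 215 kg packs = 430 kg.
430 kg is within the rail limit of 500 kg for Group DG7.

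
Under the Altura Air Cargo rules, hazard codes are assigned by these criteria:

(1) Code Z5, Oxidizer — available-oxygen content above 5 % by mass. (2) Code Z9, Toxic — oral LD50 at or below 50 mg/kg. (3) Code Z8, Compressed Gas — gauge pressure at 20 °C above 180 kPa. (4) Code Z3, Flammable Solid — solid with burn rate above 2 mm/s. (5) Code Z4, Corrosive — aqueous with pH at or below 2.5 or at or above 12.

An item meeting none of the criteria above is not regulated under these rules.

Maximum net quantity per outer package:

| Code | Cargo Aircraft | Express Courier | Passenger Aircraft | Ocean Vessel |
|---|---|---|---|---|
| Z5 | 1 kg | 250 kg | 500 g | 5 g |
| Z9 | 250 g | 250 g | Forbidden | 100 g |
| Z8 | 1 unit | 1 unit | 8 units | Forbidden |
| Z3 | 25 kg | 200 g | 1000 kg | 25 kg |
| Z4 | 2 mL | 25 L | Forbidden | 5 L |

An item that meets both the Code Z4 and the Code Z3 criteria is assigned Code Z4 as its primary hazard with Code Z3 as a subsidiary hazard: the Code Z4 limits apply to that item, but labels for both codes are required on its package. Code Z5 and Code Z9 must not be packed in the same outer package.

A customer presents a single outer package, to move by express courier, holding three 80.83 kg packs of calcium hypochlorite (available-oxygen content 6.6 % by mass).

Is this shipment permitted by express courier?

Yes

The calcium hypochlorite has available-oxygen content 6.6 % by mass, which is > 5 % by mass, so it is Code Z5 (Oxidizer).
Code Z5 quantity: three 80.83 kg packs = 242.49 kg.
242.49 kg is within the express courier limit of 250 kg for Code Z5.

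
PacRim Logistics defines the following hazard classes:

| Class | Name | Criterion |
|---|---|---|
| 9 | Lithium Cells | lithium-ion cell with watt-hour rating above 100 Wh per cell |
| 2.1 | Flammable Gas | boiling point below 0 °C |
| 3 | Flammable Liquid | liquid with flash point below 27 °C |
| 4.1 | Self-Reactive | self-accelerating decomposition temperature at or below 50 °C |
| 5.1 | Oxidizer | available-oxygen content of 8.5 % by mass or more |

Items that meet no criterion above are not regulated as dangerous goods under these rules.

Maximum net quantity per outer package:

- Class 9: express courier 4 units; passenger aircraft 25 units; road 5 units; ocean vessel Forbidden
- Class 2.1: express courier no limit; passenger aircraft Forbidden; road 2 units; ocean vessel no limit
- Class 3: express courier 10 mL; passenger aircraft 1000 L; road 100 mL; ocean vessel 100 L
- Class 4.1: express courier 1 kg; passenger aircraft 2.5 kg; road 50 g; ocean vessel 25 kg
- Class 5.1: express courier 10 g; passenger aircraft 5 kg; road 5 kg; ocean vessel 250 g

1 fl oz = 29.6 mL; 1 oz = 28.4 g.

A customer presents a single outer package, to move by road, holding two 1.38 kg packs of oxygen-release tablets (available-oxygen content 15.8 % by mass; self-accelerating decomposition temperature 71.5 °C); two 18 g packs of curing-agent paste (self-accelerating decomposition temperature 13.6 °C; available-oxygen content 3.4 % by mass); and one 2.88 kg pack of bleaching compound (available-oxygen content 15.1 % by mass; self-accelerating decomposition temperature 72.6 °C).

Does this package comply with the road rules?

Available-oxygen content 15.8 % by mass meets the Class 5.1 criterion (Oxidizer), so the oxygen-release tablets are Class 5.1.
With self-accelerating decomposition temperature 13.6 °C (≤ 50 °C), the curing-agent paste falls in Class 4.1.
With available-oxygen content 15.1 % by mass (≥ 8.5 % by mass), the bleaching compound falls in Class 5.1.
Class 5.1 net quantity: (two 1.38 kg packs = 2.76 kg) + 2.88 kg = 5.64 kg.
5.64 kg > 5 kg (road limit, Class 5.1) — over the limit.
Class 4.1 quantity: two 18 g packs = 36 g.
That is within the Class 4.1 road limit of 50 g.

No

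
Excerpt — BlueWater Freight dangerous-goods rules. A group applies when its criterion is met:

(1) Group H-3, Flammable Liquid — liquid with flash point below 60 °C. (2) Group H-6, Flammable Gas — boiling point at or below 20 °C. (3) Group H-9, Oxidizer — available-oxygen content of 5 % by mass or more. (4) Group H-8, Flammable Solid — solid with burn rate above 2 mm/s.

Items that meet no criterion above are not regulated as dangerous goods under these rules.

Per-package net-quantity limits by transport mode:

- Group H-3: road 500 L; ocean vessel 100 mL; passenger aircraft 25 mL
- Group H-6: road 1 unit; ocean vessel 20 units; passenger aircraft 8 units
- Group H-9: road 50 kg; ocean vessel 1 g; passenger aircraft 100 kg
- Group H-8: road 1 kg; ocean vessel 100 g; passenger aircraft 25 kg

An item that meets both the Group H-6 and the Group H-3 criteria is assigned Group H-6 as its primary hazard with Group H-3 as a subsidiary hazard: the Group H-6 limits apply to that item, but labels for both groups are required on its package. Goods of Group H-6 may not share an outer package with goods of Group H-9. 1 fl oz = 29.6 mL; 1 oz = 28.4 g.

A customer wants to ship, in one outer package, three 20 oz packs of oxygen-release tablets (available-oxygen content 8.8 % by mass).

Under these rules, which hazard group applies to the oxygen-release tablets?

The oxygen-release tablets have available-oxygen content 8.8 % by mass, which is ≥ 5 % by mass, so they are Group H-9 (Oxidizer).

Group H-9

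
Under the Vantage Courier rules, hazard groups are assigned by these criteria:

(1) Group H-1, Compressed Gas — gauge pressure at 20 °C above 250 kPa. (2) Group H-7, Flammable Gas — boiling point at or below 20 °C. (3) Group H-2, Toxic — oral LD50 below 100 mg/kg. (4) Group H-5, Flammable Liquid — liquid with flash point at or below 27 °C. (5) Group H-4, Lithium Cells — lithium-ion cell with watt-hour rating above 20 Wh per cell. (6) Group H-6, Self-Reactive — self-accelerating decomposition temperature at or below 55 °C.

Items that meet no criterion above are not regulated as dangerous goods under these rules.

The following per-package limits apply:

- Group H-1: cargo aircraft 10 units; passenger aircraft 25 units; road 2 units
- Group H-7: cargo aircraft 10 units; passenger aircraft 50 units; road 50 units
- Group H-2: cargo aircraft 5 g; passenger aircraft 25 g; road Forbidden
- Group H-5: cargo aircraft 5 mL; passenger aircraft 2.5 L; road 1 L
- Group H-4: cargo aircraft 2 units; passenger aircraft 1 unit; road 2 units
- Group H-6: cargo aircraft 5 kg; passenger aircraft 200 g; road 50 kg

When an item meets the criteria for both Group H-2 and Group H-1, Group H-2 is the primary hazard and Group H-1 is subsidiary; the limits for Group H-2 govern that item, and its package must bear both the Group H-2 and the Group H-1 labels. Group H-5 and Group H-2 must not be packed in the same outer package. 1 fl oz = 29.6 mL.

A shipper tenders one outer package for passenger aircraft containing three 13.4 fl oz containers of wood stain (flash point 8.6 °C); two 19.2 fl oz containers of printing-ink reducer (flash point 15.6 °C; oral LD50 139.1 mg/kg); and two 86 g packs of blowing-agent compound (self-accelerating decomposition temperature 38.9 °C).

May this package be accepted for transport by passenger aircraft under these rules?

Yes

The wood stain has flash point 8.6 °C, which is ≤ 27 °C, so it is Group H-5 (Flammable Liquid).
Printing-ink reducer: flash point 15.6 °C ≤ 27 °C → Group H-5 (Flammable Liquid).
With self-accelerating decomposition temperature 38.9 °C (≤ 55 °C), the blowing-agent compound falls in Group H-6.
Total Group H-5: (three 13.4 fl oz containers = 1189.92 mL) + (two 19.2 fl oz containers = 1136.64 mL) = 2326.56 mL.
2326.56 mL is within the passenger aircraft limit of 2.5 L for Group H-5.
Group H-6 quantity: two 86 g packs = 172 g.
172 g ≤ 200 g (passenger aircraft limit, Group H-6) — within limit.
The segregation rule (Group H-5 with Group H-2) does not apply to Group H-5 with Group H-6.
Every hazard group is within its passenger aircraft limit and no segregation rule is violated.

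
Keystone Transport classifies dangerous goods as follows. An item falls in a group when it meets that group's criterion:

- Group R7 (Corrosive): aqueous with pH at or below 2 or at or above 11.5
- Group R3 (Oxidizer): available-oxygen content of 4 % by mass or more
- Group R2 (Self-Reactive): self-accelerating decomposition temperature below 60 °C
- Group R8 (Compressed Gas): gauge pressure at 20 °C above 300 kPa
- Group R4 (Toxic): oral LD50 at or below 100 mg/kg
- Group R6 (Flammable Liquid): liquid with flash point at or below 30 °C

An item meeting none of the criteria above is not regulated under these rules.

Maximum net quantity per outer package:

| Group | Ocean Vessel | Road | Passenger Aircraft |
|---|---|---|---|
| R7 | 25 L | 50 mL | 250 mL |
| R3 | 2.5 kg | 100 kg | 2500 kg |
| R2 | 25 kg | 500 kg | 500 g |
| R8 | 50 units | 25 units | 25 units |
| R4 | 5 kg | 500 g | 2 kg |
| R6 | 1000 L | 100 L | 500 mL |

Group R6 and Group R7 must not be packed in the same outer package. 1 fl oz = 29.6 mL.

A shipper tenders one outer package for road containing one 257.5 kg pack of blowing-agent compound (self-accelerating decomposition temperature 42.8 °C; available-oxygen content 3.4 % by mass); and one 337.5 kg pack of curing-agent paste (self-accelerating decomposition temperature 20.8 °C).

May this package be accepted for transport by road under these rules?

No

Blowing-agent compound: self-accelerating decomposition temperature 42.8 °C < 60 °C → Group R2 (Self-Reactive).
With self-accelerating decomposition temperature 20.8 °C (< 60 °C), the curing-agent paste falls in Group R2.
Total Group R2: 257.5 kg + 337.5 kg = 595 kg.
595 kg > 500 kg (road limit, Group R2) — over the limit.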